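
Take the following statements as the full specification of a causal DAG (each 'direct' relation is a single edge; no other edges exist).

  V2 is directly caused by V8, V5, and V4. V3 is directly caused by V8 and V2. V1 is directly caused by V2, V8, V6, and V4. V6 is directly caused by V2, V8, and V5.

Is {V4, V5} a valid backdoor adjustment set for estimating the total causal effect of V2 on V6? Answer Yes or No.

No

Backdoor paths from V2 to V6 (paths whose first edge points into V2):
  P1: V2 <- V5 -> V6
  P2: V2 <- V8 -> V6
  P3: V2 <- V8 -> V1 <- V6
  P4: V2 <- V4 -> V1 <- V8 -> V6
  P5: V2 <- V4 -> V1 <- V6
Condition 1 (no descendant of V2 in the set): holds — descendants of V2 are {V1, V3, V6}; none are in {V4, V5}.
Condition 2 (every backdoor path blocked by {V4, V5}):
  P1: blocked at fork node V5 ∈ conditioning set.
  P2: open — no interior node is in the conditioning set.
  P3: blocked at collider V1 (neither it nor any descendant is in the conditioning set).
  P4: blocked at fork node V4 ∈ conditioning set.
  P5: blocked at fork node V4 ∈ conditioning set.
{V4, V5} does not satisfy the backdoor criterion.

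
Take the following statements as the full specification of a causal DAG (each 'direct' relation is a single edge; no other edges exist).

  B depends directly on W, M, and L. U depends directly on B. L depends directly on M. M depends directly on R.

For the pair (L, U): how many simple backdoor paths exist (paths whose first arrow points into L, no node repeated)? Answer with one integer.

A backdoor path from L to U is any simple undirected path whose first edge points into L (i.e. leaves L via a parent).
Parents of L: {M}.
Enumerating:
  P1: L <- M -> B -> U
That exhausts the simple backdoor paths. Count: 1.

1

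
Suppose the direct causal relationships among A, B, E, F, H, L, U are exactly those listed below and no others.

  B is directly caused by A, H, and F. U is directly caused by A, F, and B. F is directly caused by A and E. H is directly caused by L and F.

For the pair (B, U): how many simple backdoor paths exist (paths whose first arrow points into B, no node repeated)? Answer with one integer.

A backdoor path from B to U is any simple undirected path whose first edge points into B (i.e. leaves B via a parent).
Parents of B: {A, F, H}.
Enumerating:
  P1: B <- A -> F -> U
  P2: B <- A -> U
  P3: B <- F <- A -> U
  P4: B <- F -> U
  P5: B <- H <- F <- A -> U
  P6: B <- H <- F -> U
That exhausts the simple backdoor paths. Count: 6.

6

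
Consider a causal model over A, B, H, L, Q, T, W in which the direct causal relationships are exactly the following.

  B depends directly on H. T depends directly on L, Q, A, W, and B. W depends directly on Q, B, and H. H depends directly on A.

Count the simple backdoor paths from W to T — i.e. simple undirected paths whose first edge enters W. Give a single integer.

5

A backdoor path from W to T is any simple undirected path whose first edge points into W (i.e. leaves W via a parent).
Parents of W: {B, H, Q}.
Enumerating:
  P1: W <- H <- A -> T
  P2: W <- H -> B -> T
  P3: W <- B <- H <- A -> T
  P4: W <- B -> T
  P5: W <- Q -> T
That exhausts the simple backdoor paths. Count: 5.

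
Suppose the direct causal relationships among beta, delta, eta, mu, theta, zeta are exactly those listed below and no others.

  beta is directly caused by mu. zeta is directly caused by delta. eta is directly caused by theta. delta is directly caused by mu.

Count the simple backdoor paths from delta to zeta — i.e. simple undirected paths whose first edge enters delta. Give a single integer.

0

A backdoor path from delta to zeta is any simple undirected path whose first edge points into delta (i.e. leaves delta via a parent).
Parents of delta: {mu}.
No simple path from any parent of delta reaches zeta without revisiting delta, so there are no backdoor paths.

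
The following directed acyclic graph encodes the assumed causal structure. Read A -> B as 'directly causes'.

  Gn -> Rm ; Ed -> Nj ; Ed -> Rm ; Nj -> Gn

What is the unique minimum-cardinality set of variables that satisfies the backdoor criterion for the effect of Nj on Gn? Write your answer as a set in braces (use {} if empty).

{}

Variables eligible for adjustment (non-descendants of Nj, excluding Nj and Gn): {Ed}.
Backdoor paths from Nj to Gn:
  P1: Nj <- Ed -> Rm <- Gn
Each backdoor path contains an unconditioned collider, so every path is already blocked with the empty conditioning set:
  P1: blocked at collider Rm (neither it nor any descendant is in the conditioning set).
The empty set is therefore the unique smallest valid set.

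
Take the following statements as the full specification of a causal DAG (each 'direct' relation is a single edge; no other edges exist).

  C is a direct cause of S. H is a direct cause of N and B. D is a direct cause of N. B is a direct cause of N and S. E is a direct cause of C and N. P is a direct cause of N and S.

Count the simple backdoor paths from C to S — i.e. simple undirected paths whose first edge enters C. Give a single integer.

3

A backdoor path from C to S is any simple undirected path whose first edge points into C (i.e. leaves C via a parent).
Parents of C: {E}.
Enumerating:
  P1: C <- E -> N <- H -> B -> S
  P2: C <- E -> N <- B -> S
  P3: C <- E -> N <- P -> S
That exhausts the simple backdoor paths. Count: 3.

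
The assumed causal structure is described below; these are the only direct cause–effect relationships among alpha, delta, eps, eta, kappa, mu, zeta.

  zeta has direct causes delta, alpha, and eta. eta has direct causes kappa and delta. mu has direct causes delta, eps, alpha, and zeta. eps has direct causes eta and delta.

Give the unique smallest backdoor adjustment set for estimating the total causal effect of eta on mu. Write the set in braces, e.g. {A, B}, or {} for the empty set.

{delta}

Variables eligible for adjustment (non-descendants of eta, excluding eta and mu): {alpha, delta, kappa}.
Backdoor paths from eta to mu:
  P1: eta <- delta -> eps -> mu
  P2: eta <- delta -> zeta <- alpha -> mu
  P3: eta <- delta -> zeta -> mu
  P4: eta <- delta -> mu
The empty set is not sufficient: P1 (eta <- delta -> eps -> mu) has no collider blocking it and no conditioned non-collider, so it is open.
Try {delta}:
  P1: blocked at fork node delta ∈ conditioning set.
  P2: blocked at fork node delta ∈ conditioning set.
  P3: blocked at fork node delta ∈ conditioning set.
  P4: blocked at fork node delta ∈ conditioning set.
{delta} contains no descendant of eta and blocks every backdoor path.
No other singleton works — e.g. {kappa} leaves P1 open — so {delta} is the unique smallest valid adjustment set.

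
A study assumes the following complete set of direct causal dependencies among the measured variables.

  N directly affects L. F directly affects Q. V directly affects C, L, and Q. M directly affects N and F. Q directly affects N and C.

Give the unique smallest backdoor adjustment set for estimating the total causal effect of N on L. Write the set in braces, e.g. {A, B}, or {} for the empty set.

Variables eligible for adjustment (non-descendants of N, excluding N and L): {C, F, M, Q, V}.
Backdoor paths from N to L:
  P1: N <- M -> F -> Q <- V -> L
  P2: N <- M -> F -> Q -> C <- V -> L
  P3: N <- Q <- V -> L
  P4: N <- Q -> C <- V -> L
The empty set is not sufficient: P3 (N <- Q <- V -> L) has no collider blocking it and no conditioned non-collider, so it is open.
Try {V}:
  P1: blocked at collider Q (neither it nor any descendant is in the conditioning set).
  P2: blocked at collider C (neither it nor any descendant is in the conditioning set).
  P3: blocked at fork node V ∈ conditioning set.
  P4: blocked at collider C (neither it nor any descendant is in the conditioning set).
{V} contains no descendant of N and blocks every backdoor path.
No other singleton works — e.g. {M} leaves P3 open — so {V} is the unique smallest valid adjustment set.

{V}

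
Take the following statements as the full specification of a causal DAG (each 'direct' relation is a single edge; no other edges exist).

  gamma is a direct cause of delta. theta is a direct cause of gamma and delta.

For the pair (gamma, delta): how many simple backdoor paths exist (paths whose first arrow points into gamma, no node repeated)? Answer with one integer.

A backdoor path from gamma to delta is any simple undirected path whose first edge points into gamma (i.e. leaves gamma via a parent).
Parents of gamma: {theta}.
Enumerating:
  P1: gamma <- theta -> delta
That exhausts the simple backdoor paths. Count: 1.

1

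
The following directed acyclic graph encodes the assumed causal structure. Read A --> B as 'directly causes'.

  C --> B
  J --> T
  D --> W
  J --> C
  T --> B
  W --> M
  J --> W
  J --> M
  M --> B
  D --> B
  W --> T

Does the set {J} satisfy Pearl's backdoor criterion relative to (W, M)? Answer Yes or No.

Yes

Backdoor paths from W to M (paths whose first edge points into W):
  P1: W <- D -> B <- T <- J -> M
  P2: W <- D -> B <- C <- J -> M
  P3: W <- D -> B <- M
  P4: W <- J -> T -> B <- M
  P5: W <- J -> C -> B <- M
  P6: W <- J -> M
Condition 1 (no descendant of W in the set): holds — descendants of W are {B, M, T}; none are in {J}.
Condition 2 (every backdoor path blocked by {J}):
  P1: blocked at collider B (neither it nor any descendant is in the conditioning set).
  P2: blocked at collider B (neither it nor any descendant is in the conditioning set).
  P3: blocked at collider B (neither it nor any descendant is in the conditioning set).
  P4: blocked at fork node J ∈ conditioning set.
  P5: blocked at fork node J ∈ conditioning set.
  P6: blocked at fork node J ∈ conditioning set.
{J} satisfies the backdoor criterion.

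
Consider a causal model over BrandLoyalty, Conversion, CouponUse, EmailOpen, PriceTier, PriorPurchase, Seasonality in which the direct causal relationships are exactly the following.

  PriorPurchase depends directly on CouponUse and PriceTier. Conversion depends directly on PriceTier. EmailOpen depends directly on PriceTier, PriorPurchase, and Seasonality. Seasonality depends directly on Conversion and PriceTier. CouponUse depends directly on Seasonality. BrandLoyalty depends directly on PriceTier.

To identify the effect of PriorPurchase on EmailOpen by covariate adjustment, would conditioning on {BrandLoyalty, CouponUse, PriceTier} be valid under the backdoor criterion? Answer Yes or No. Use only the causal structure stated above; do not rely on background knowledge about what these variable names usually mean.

Yes

Backdoor paths from PriorPurchase to EmailOpen (paths whose first edge points into PriorPurchase):
  P1: PriorPurchase <- PriceTier -> Conversion -> Seasonality -> EmailOpen
  P2: PriorPurchase <- PriceTier -> Seasonality -> EmailOpen
  P3: PriorPurchase <- PriceTier -> EmailOpen
  P4: PriorPurchase <- CouponUse <- Seasonality <- PriceTier -> EmailOpen
  P5: PriorPurchase <- CouponUse <- Seasonality <- Conversion <- PriceTier -> EmailOpen
  P6: PriorPurchase <- CouponUse <- Seasonality -> EmailOpen
Condition 1 (no descendant of PriorPurchase in the set): holds — descendants of PriorPurchase are {EmailOpen}; none are in {BrandLoyalty, CouponUse, PriceTier}.
Condition 2 (every backdoor path blocked by {BrandLoyalty, CouponUse, PriceTier}):
  P1: blocked at fork node PriceTier ∈ conditioning set.
  P2: blocked at fork node PriceTier ∈ conditioning set.
  P3: blocked at fork node PriceTier ∈ conditioning set.
  P4: blocked at chain node CouponUse ∈ conditioning set.
  P5: blocked at chain node CouponUse ∈ conditioning set.
  P6: blocked at chain node CouponUse ∈ conditioning set.
{BrandLoyalty, CouponUse, PriceTier} satisfies the backdoor criterion.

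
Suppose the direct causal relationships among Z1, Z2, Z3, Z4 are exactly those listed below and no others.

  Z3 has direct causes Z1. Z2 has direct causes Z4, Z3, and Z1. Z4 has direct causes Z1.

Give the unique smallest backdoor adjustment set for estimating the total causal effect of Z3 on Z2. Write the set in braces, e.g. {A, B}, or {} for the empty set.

Variables eligible for adjustment (non-descendants of Z3, excluding Z3 and Z2): {Z1, Z4}.
Backdoor paths from Z3 to Z2:
  P1: Z3 <- Z1 -> Z4 -> Z2
  P2: Z3 <- Z1 -> Z2
The empty set is not sufficient: P1 (Z3 <- Z1 -> Z4 -> Z2) has no collider blocking it and no conditioned non-collider, so it is open.
Try {Z1}:
  P1: blocked at fork node Z1 ∈ conditioning set.
  P2: blocked at fork node Z1 ∈ conditioning set.
{Z1} contains no descendant of Z3 and blocks every backdoor path.
No other singleton works — e.g. {Z4} leaves P2 open — so {Z1} is the unique smallest valid adjustment set.

{Z1}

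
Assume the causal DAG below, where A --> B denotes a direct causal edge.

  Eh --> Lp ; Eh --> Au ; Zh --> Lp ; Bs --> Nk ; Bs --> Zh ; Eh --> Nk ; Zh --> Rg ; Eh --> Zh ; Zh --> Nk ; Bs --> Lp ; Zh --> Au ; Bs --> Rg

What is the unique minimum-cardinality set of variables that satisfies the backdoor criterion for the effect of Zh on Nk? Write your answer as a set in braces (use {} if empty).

Variables eligible for adjustment (non-descendants of Zh, excluding Zh and Nk): {Bs, Eh}.
Backdoor paths from Zh to Nk:
  P1: Zh <- Eh -> Lp <- Bs -> Nk
  P2: Zh <- Eh -> Nk
  P3: Zh <- Bs -> Lp <- Eh -> Nk
  P4: Zh <- Bs -> Nk
The empty set is not sufficient: P2 (Zh <- Eh -> Nk) has no collider blocking it and no conditioned non-collider, so it is open.
Try {Bs, Eh}:
  P1: blocked at fork node Eh ∈ conditioning set.
  P2: blocked at fork node Eh ∈ conditioning set.
  P3: blocked at fork node Bs ∈ conditioning set.
  P4: blocked at fork node Bs ∈ conditioning set.
{Bs, Eh} contains no descendant of Zh and blocks every backdoor path.
Every element of {Bs, Eh} is needed (dropping Bs leaves P4 open; dropping Eh leaves P2 open), so no proper subset is valid.
Among all size-2 subsets of the eligible variables, only {Bs, Eh} blocks every backdoor path, so it is the unique smallest valid adjustment set.

{Bs, Eh}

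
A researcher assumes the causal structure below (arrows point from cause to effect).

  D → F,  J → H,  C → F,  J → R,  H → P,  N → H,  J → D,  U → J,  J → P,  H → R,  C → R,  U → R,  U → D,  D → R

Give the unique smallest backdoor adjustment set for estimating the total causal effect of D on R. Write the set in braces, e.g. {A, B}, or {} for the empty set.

Variables eligible for adjustment (non-descendants of D, excluding D and R): {C, H, J, N, P, U}.
Backdoor paths from D to R:
  P1: D <- U -> J -> H -> R
  P2: D <- U -> J -> P <- H -> R
  P3: D <- U -> J -> R
  P4: D <- U -> R
  P5: D <- J <- U -> R
  P6: D <- J -> H -> R
  P7: D <- J -> P <- H -> R
  P8: D <- J -> R
The empty set is not sufficient: P1 (D <- U -> J -> H -> R) has no collider blocking it and no conditioned non-collider, so it is open.
Try {J, U}:
  P1: blocked at fork node U ∈ conditioning set.
  P2: blocked at fork node U ∈ conditioning set.
  P3: blocked at fork node U ∈ conditioning set.
  P4: blocked at fork node U ∈ conditioning set.
  P5: blocked at chain node J ∈ conditioning set.
  P6: blocked at fork node J ∈ conditioning set.
  P7: blocked at fork node J ∈ conditioning set.
  P8: blocked at fork node J ∈ conditioning set.
{J, U} contains no descendant of D and blocks every backdoor path.
Every element of {J, U} is needed (dropping J leaves P6 open; dropping U leaves P4 open), so no proper subset is valid.
Among all size-2 subsets of the eligible variables, only {J, U} blocks every backdoor path, so it is the unique smallest valid adjustment set.

{J, U}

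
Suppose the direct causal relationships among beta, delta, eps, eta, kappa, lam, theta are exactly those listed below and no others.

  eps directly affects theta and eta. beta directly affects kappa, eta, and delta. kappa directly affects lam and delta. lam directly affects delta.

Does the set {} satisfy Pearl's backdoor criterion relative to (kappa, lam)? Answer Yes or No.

Yes

Backdoor paths from kappa to lam (paths whose first edge points into kappa):
  P1: kappa <- beta -> delta <- lam
Condition 1 (no descendant of kappa in the set): holds — descendants of kappa are {delta, lam}; none are in {}.
Condition 2 (every backdoor path blocked by {}):
  P1: blocked at collider delta (neither it nor any descendant is in the conditioning set).
{} satisfies the backdoor criterion.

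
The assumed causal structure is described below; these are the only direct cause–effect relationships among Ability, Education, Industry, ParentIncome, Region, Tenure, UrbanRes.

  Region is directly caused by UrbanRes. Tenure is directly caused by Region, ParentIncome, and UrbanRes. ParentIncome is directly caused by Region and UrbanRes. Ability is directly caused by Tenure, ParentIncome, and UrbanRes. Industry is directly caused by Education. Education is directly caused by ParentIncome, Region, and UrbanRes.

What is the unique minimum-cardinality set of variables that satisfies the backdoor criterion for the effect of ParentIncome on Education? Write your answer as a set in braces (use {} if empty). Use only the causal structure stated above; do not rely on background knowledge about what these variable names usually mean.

{Region, UrbanRes}

Variables eligible for adjustment (non-descendants of ParentIncome, excluding ParentIncome and Education): {Region, UrbanRes}.
Backdoor paths from ParentIncome to Education:
  P1: ParentIncome <- UrbanRes -> Region -> Education
  P2: ParentIncome <- UrbanRes -> Tenure <- Region -> Education
  P3: ParentIncome <- UrbanRes -> Education
  P4: ParentIncome <- UrbanRes -> Ability <- Tenure <- Region -> Education
  P5: ParentIncome <- Region <- UrbanRes -> Education
  P6: ParentIncome <- Region -> Tenure <- UrbanRes -> Education
  P7: ParentIncome <- Region -> Tenure -> Ability <- UrbanRes -> Education
  P8: ParentIncome <- Region -> Education
The empty set is not sufficient: P1 (ParentIncome <- UrbanRes -> Region -> Education) has no collider blocking it and no conditioned non-collider, so it is open.
Try {Region, UrbanRes}:
  P1: blocked at fork node UrbanRes ∈ conditioning set.
  P2: blocked at fork node UrbanRes ∈ conditioning set.
  P3: blocked at fork node UrbanRes ∈ conditioning set.
  P4: blocked at fork node UrbanRes ∈ conditioning set.
  P5: blocked at chain node Region ∈ conditioning set.
  P6: blocked at fork node Region ∈ conditioning set.
  P7: blocked at fork node Region ∈ conditioning set.
  P8: blocked at fork node Region ∈ conditioning set.
{Region, UrbanRes} contains no descendant of ParentIncome and blocks every backdoor path.
Every element of {Region, UrbanRes} is needed (dropping Region leaves P8 open; dropping UrbanRes leaves P3 open), so no proper subset is valid.
Among all size-2 subsets of the eligible variables, only {Region, UrbanRes} blocks every backdoor path, so it is the unique smallest valid adjustment set.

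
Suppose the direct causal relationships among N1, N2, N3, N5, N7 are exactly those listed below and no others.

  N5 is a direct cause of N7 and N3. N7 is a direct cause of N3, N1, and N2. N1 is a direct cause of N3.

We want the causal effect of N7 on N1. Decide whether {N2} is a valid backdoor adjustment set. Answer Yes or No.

No

Backdoor paths from N7 to N1 (paths whose first edge points into N7):
  P1: N7 <- N5 -> N3 <- N1
Condition 1 (no descendant of N7 in the set): FAILS — N2 is a descendant of N7.
Condition 2 (every backdoor path blocked by {N2}):
  P1: blocked at collider N3 (neither it nor any descendant is in the conditioning set).
{N2} does not satisfy the backdoor criterion.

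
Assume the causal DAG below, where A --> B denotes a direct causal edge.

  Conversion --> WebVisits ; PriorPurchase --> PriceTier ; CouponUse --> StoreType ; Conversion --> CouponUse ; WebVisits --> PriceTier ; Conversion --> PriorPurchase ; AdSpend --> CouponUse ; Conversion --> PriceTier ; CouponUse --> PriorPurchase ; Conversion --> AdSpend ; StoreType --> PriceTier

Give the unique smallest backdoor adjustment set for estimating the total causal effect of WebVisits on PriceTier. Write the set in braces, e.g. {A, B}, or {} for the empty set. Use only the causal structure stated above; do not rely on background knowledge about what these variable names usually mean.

{Conversion}

Variables eligible for adjustment (non-descendants of WebVisits, excluding WebVisits and PriceTier): {AdSpend, Conversion, CouponUse, PriorPurchase, StoreType}.
Backdoor paths from WebVisits to PriceTier:
  P1: WebVisits <- Conversion -> AdSpend -> CouponUse -> PriorPurchase -> PriceTier
  P2: WebVisits <- Conversion -> AdSpend -> CouponUse -> StoreType -> PriceTier
  P3: WebVisits <- Conversion -> CouponUse -> PriorPurchase -> PriceTier
  P4: WebVisits <- Conversion -> CouponUse -> StoreType -> PriceTier
  P5: WebVisits <- Conversion -> PriorPurchase <- CouponUse -> StoreType -> PriceTier
  P6: WebVisits <- Conversion -> PriorPurchase -> PriceTier
  P7: WebVisits <- Conversion -> PriceTier
The empty set is not sufficient: P1 (WebVisits <- Conversion -> AdSpend -> CouponUse -> PriorPurchase -> PriceTier) has no collider blocking it and no conditioned non-collider, so it is open.
Try {Conversion}:
  P1: blocked at fork node Conversion ∈ conditioning set.
  P2: blocked at fork node Conversion ∈ conditioning set.
  P3: blocked at fork node Conversion ∈ conditioning set.
  P4: blocked at fork node Conversion ∈ conditioning set.
  P5: blocked at fork node Conversion ∈ conditioning set.
  P6: blocked at fork node Conversion ∈ conditioning set.
  P7: blocked at fork node Conversion ∈ conditioning set.
{Conversion} contains no descendant of WebVisits and blocks every backdoor path.
No other singleton works — e.g. {AdSpend} leaves P3 open — so {Conversion} is the unique smallest valid adjustment set.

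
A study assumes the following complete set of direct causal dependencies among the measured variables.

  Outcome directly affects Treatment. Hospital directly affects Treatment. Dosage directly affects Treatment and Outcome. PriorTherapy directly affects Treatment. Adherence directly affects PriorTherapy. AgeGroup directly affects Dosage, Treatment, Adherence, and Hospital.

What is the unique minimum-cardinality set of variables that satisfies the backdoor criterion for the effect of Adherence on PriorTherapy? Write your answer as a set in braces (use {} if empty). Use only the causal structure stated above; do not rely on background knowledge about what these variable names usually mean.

Variables eligible for adjustment (non-descendants of Adherence, excluding Adherence and PriorTherapy): {AgeGroup, Dosage, Hospital, Outcome}.
Backdoor paths from Adherence to PriorTherapy:
  P1: Adherence <- AgeGroup -> Dosage -> Outcome -> Treatment <- PriorTherapy
  P2: Adherence <- AgeGroup -> Dosage -> Treatment <- PriorTherapy
  P3: Adherence <- AgeGroup -> Hospital -> Treatment <- PriorTherapy
  P4: Adherence <- AgeGroup -> Treatment <- PriorTherapy
Each backdoor path contains an unconditioned collider, so every path is already blocked with the empty conditioning set:
  P1: blocked at collider Treatment (neither it nor any descendant is in the conditioning set).
  P2: blocked at collider Treatment (neither it nor any descendant is in the conditioning set).
  P3: blocked at collider Treatment (neither it nor any descendant is in the conditioning set).
  P4: blocked at collider Treatment (neither it nor any descendant is in the conditioning set).
The empty set is therefore the unique smallest valid set.

{}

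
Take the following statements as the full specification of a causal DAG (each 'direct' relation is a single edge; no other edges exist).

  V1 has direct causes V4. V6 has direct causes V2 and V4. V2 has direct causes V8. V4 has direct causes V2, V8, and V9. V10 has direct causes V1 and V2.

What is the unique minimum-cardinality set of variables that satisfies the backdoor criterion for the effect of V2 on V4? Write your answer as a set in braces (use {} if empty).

Variables eligible for adjustment (non-descendants of V2, excluding V2 and V4): {V8, V9}.
Backdoor paths from V2 to V4:
  P1: V2 <- V8 -> V4
The empty set is not sufficient: P1 (V2 <- V8 -> V4) has no collider blocking it and no conditioned non-collider, so it is open.
Try {V8}:
  P1: blocked at fork node V8 ∈ conditioning set.
{V8} contains no descendant of V2 and blocks every backdoor path.
No other singleton works — e.g. {V9} leaves P1 open — so {V8} is the unique smallest valid adjustment set.

{V8}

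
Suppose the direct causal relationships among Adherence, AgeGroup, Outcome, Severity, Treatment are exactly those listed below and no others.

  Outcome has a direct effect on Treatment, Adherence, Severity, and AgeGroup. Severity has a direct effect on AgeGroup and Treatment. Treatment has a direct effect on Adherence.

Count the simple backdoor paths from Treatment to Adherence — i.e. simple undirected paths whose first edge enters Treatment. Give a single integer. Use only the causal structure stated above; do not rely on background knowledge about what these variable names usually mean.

3

A backdoor path from Treatment to Adherence is any simple undirected path whose first edge points into Treatment (i.e. leaves Treatment via a parent).
Parents of Treatment: {Outcome, Severity}.
Enumerating:
  P1: Treatment <- Outcome -> Adherence
  P2: Treatment <- Severity <- Outcome -> Adherence
  P3: Treatment <- Severity -> AgeGroup <- Outcome -> Adherence
That exhausts the simple backdoor paths. Count: 3.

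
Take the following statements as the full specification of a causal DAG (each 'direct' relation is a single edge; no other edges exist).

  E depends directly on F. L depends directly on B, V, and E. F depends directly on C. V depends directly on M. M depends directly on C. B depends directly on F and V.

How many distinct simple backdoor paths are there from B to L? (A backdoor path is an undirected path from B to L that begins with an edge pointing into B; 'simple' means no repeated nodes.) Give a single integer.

A backdoor path from B to L is any simple undirected path whose first edge points into B (i.e. leaves B via a parent).
Parents of B: {F, V}.
Enumerating:
  P1: B <- F <- C -> M -> V -> L
  P2: B <- F -> E -> L
  P3: B <- V <- M <- C -> F -> E -> L
  P4: B <- V -> L
That exhausts the simple backdoor paths. Count: 4.

4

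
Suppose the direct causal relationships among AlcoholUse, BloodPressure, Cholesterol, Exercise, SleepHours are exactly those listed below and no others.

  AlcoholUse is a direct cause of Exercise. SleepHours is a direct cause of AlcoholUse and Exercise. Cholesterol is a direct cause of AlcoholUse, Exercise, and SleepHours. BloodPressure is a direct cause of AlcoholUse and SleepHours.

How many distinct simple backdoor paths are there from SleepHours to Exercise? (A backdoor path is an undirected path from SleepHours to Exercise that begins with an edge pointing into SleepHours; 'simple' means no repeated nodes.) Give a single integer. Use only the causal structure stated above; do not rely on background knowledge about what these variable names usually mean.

4

A backdoor path from SleepHours to Exercise is any simple undirected path whose first edge points into SleepHours (i.e. leaves SleepHours via a parent).
Parents of SleepHours: {BloodPressure, Cholesterol}.
Enumerating:
  P1: SleepHours <- Cholesterol -> AlcoholUse -> Exercise
  P2: SleepHours <- Cholesterol -> Exercise
  P3: SleepHours <- BloodPressure -> AlcoholUse <- Cholesterol -> Exercise
  P4: SleepHours <- BloodPressure -> AlcoholUse -> Exercise
That exhausts the simple backdoor paths. Count: 4.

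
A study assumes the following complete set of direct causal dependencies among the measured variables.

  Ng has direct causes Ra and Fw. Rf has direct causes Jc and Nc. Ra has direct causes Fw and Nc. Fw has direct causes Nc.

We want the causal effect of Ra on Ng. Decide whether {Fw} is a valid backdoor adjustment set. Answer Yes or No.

Yes

Backdoor paths from Ra to Ng (paths whose first edge points into Ra):
  P1: Ra <- Nc -> Fw -> Ng
  P2: Ra <- Fw -> Ng
Condition 1 (no descendant of Ra in the set): holds — descendants of Ra are {Ng}; none are in {Fw}.
Condition 2 (every backdoor path blocked by {Fw}):
  P1: blocked at chain node Fw ∈ conditioning set.
  P2: blocked at fork node Fw ∈ conditioning set.
{Fw} satisfies the backdoor criterion.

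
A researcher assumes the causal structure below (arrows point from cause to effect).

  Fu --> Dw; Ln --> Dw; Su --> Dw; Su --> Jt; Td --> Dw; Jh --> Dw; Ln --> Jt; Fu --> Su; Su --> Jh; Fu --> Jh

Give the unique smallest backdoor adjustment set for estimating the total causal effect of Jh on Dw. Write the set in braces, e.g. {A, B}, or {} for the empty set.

{Fu, Su}

Variables eligible for adjustment (non-descendants of Jh, excluding Jh and Dw): {Fu, Jt, Ln, Su, Td}.
Backdoor paths from Jh to Dw:
  P1: Jh <- Fu -> Su -> Jt <- Ln -> Dw
  P2: Jh <- Fu -> Su -> Dw
  P3: Jh <- Fu -> Dw
  P4: Jh <- Su <- Fu -> Dw
  P5: Jh <- Su -> Jt <- Ln -> Dw
  P6: Jh <- Su -> Dw
The empty set is not sufficient: P2 (Jh <- Fu -> Su -> Dw) has no collider blocking it and no conditioned non-collider, so it is open.
Try {Fu, Su}:
  P1: blocked at fork node Fu ∈ conditioning set.
  P2: blocked at fork node Fu ∈ conditioning set.
  P3: blocked at fork node Fu ∈ conditioning set.
  P4: blocked at chain node Su ∈ conditioning set.
  P5: blocked at fork node Su ∈ conditioning set.
  P6: blocked at fork node Su ∈ conditioning set.
{Fu, Su} contains no descendant of Jh and blocks every backdoor path.
Every element of {Fu, Su} is needed (dropping Fu leaves P3 open; dropping Su leaves P6 open), so no proper subset is valid.
Among all size-2 subsets of the eligible variables, only {Fu, Su} blocks every backdoor path, so it is the unique smallest valid adjustment set.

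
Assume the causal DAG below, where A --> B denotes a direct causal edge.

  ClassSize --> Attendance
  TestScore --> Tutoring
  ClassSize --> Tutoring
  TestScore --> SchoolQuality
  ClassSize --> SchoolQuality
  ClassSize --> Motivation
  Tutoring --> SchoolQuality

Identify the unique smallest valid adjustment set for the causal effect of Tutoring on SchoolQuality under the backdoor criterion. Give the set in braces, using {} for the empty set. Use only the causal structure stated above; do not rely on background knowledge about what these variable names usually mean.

{ClassSize, TestScore}

Variables eligible for adjustment (non-descendants of Tutoring, excluding Tutoring and SchoolQuality): {Attendance, ClassSize, Motivation, TestScore}.
Backdoor paths from Tutoring to SchoolQuality:
  P1: Tutoring <- ClassSize -> SchoolQuality
  P2: Tutoring <- TestScore -> SchoolQuality
The empty set is not sufficient: P1 (Tutoring <- ClassSize -> SchoolQuality) has no collider blocking it and no conditioned non-collider, so it is open.
Try {ClassSize, TestScore}:
  P1: blocked at fork node ClassSize ∈ conditioning set.
  P2: blocked at fork node TestScore ∈ conditioning set.
{ClassSize, TestScore} contains no descendant of Tutoring and blocks every backdoor path.
Every element of {ClassSize, TestScore} is needed (dropping ClassSize leaves P1 open; dropping TestScore leaves P2 open), so no proper subset is valid.
Among all size-2 subsets of the eligible variables, only {ClassSize, TestScore} blocks every backdoor path, so it is the unique smallest valid adjustment set.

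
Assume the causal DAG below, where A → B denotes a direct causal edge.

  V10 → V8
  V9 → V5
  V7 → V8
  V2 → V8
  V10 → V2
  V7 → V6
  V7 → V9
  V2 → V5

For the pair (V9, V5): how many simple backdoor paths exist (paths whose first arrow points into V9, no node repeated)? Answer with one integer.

2

A backdoor path from V9 to V5 is any simple undirected path whose first edge points into V9 (i.e. leaves V9 via a parent).
Parents of V9: {V7}.
Enumerating:
  P1: V9 <- V7 -> V8 <- V10 -> V2 -> V5
  P2: V9 <- V7 -> V8 <- V2 -> V5
That exhausts the simple backdoor paths. Count: 2.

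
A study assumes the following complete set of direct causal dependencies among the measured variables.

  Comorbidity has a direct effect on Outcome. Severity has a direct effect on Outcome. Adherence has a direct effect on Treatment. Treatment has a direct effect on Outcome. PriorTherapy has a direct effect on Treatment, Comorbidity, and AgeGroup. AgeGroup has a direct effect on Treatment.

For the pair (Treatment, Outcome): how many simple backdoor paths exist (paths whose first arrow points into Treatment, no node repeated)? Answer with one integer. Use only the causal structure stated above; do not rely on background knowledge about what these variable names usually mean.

A backdoor path from Treatment to Outcome is any simple undirected path whose first edge points into Treatment (i.e. leaves Treatment via a parent).
Parents of Treatment: {Adherence, AgeGroup, PriorTherapy}.
Enumerating:
  P1: Treatment <- PriorTherapy -> Comorbidity -> Outcome
  P2: Treatment <- AgeGroup <- PriorTherapy -> Comorbidity -> Outcome
That exhausts the simple backdoor paths. Count: 2.

2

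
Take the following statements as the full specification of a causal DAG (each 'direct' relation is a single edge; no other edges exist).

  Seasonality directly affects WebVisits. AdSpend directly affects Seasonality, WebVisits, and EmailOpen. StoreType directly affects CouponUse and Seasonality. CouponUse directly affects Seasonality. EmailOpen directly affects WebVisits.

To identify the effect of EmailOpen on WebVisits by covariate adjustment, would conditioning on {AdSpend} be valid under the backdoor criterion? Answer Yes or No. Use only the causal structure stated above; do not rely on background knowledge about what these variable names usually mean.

Backdoor paths from EmailOpen to WebVisits (paths whose first edge points into EmailOpen):
  P1: EmailOpen <- AdSpend -> Seasonality -> WebVisits
  P2: EmailOpen <- AdSpend -> WebVisits
Condition 1 (no descendant of EmailOpen in the set): holds — descendants of EmailOpen are {WebVisits}; none are in {AdSpend}.
Condition 2 (every backdoor path blocked by {AdSpend}):
  P1: blocked at fork node AdSpend ∈ conditioning set.
  P2: blocked at fork node AdSpend ∈ conditioning set.
{AdSpend} satisfies the backdoor criterion.

Yes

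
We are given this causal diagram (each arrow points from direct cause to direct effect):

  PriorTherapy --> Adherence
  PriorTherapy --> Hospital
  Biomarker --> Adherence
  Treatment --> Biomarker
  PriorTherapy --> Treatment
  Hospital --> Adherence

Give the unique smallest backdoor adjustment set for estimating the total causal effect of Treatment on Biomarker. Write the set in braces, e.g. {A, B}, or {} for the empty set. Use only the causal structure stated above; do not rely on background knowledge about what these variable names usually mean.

Variables eligible for adjustment (non-descendants of Treatment, excluding Treatment and Biomarker): {Hospital, PriorTherapy}.
Backdoor paths from Treatment to Biomarker:
  P1: Treatment <- PriorTherapy -> Hospital -> Adherence <- Biomarker
  P2: Treatment <- PriorTherapy -> Adherence <- Biomarker
Each backdoor path contains an unconditioned collider, so every path is already blocked with the empty conditioning set:
  P1: blocked at collider Adherence (neither it nor any descendant is in the conditioning set).
  P2: blocked at collider Adherence (neither it nor any descendant is in the conditioning set).
The empty set is therefore the unique smallest valid set.

{}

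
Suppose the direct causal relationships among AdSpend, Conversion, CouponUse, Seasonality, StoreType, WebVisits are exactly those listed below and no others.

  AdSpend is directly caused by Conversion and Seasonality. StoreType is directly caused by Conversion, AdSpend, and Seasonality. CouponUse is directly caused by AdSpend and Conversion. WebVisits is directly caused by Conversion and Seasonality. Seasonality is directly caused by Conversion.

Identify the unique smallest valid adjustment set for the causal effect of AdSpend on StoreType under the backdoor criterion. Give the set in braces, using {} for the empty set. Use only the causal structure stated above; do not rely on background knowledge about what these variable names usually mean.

Variables eligible for adjustment (non-descendants of AdSpend, excluding AdSpend and StoreType): {Conversion, Seasonality, WebVisits}.
Backdoor paths from AdSpend to StoreType:
  P1: AdSpend <- Conversion -> Seasonality -> StoreType
  P2: AdSpend <- Conversion -> WebVisits <- Seasonality -> StoreType
  P3: AdSpend <- Conversion -> StoreType
  P4: AdSpend <- Seasonality <- Conversion -> StoreType
  P5: AdSpend <- Seasonality -> WebVisits <- Conversion -> StoreType
  P6: AdSpend <- Seasonality -> StoreType
The empty set is not sufficient: P1 (AdSpend <- Conversion -> Seasonality -> StoreType) has no collider blocking it and no conditioned non-collider, so it is open.
Try {Conversion, Seasonality}:
  P1: blocked at fork node Conversion ∈ conditioning set.
  P2: blocked at fork node Conversion ∈ conditioning set.
  P3: blocked at fork node Conversion ∈ conditioning set.
  P4: blocked at chain node Seasonality ∈ conditioning set.
  P5: blocked at fork node Seasonality ∈ conditioning set.
  P6: blocked at fork node Seasonality ∈ conditioning set.
{Conversion, Seasonality} contains no descendant of AdSpend and blocks every backdoor path.
Every element of {Conversion, Seasonality} is needed (dropping Conversion leaves P3 open; dropping Seasonality leaves P6 open), so no proper subset is valid.
Among all size-2 subsets of the eligible variables, only {Conversion, Seasonality} blocks every backdoor path, so it is the unique smallest valid adjustment set.

{Conversion, Seasonality}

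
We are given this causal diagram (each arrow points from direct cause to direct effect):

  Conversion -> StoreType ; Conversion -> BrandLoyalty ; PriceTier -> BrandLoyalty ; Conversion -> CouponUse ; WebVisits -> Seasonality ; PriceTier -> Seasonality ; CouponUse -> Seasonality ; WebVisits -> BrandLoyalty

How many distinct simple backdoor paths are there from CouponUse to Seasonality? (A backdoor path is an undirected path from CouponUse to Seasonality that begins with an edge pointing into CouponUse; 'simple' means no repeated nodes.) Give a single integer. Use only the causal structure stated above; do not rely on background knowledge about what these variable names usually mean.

2

A backdoor path from CouponUse to Seasonality is any simple undirected path whose first edge points into CouponUse (i.e. leaves CouponUse via a parent).
Parents of CouponUse: {Conversion}.
Enumerating:
  P1: CouponUse <- Conversion -> BrandLoyalty <- PriceTier -> Seasonality
  P2: CouponUse <- Conversion -> BrandLoyalty <- WebVisits -> Seasonality
That exhausts the simple backdoor paths. Count: 2.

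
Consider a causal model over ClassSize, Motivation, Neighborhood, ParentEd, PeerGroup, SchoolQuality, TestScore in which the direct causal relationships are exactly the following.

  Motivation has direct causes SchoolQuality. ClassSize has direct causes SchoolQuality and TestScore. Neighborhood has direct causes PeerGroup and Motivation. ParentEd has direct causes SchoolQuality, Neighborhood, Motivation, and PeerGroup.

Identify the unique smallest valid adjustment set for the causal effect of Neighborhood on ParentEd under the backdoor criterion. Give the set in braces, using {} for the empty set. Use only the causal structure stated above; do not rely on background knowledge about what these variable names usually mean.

{Motivation, PeerGroup}

Variables eligible for adjustment (non-descendants of Neighborhood, excluding Neighborhood and ParentEd): {ClassSize, Motivation, PeerGroup, SchoolQuality, TestScore}.
Backdoor paths from Neighborhood to ParentEd:
  P1: Neighborhood <- PeerGroup -> ParentEd
  P2: Neighborhood <- Motivation <- SchoolQuality -> ParentEd
  P3: Neighborhood <- Motivation -> ParentEd
The empty set is not sufficient: P1 (Neighborhood <- PeerGroup -> ParentEd) has no collider blocking it and no conditioned non-collider, so it is open.
Try {Motivation, PeerGroup}:
  P1: blocked at fork node PeerGroup ∈ conditioning set.
  P2: blocked at chain node Motivation ∈ conditioning set.
  P3: blocked at fork node Motivation ∈ conditioning set.
{Motivation, PeerGroup} contains no descendant of Neighborhood and blocks every backdoor path.
Every element of {Motivation, PeerGroup} is needed (dropping Motivation leaves P2 open; dropping PeerGroup leaves P1 open), so no proper subset is valid.
Among all size-2 subsets of the eligible variables, only {Motivation, PeerGroup} blocks every backdoor path, so it is the unique smallest valid adjustment set.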